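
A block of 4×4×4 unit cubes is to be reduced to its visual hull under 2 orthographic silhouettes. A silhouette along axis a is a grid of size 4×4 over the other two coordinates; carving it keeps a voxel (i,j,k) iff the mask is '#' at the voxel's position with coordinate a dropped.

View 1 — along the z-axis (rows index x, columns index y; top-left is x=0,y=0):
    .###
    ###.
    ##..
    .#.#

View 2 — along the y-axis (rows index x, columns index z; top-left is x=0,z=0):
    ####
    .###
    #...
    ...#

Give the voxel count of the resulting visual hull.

full grid |V| = 64
after view 1 [z-axis, 10 of 16 cells solid] → remaining = 40
after view 2 [y-axis, 9 of 16 cells solid] → remaining = 25

25 voxels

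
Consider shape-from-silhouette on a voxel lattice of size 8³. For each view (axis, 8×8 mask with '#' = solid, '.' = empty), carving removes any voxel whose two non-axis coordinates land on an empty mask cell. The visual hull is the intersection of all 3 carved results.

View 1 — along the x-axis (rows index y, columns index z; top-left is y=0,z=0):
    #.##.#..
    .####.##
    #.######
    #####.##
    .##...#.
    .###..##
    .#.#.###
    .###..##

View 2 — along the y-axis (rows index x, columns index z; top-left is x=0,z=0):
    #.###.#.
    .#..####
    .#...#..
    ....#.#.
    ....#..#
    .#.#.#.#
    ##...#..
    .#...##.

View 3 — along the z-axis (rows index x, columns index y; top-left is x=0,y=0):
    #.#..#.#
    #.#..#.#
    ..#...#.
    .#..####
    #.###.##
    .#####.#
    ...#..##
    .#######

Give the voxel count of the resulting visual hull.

start: 8×8×8 = 512 voxels
step 1: project along x, AND mask (42/64) → |grid| = 336
step 2: project along y, AND mask (26/64) → |grid| = 130
step 3: project along z, AND mask (37/64) → |grid| = 76

remaining voxels: 76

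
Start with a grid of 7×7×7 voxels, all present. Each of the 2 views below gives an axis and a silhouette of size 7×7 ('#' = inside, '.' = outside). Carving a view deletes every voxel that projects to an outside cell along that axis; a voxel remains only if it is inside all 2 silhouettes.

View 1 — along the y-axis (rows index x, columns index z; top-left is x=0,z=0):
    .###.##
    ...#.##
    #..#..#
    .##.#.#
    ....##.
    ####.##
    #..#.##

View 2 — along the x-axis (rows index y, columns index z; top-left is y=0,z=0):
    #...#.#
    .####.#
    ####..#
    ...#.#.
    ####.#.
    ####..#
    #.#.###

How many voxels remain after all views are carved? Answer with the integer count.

118 voxels

start: 7×7×7 = 343 voxels
carve view 1 (along y, XZ-mask fill 27/49): 189 voxels remain
carve view 2 (along x, YZ-mask fill 30/49): 118 voxels remain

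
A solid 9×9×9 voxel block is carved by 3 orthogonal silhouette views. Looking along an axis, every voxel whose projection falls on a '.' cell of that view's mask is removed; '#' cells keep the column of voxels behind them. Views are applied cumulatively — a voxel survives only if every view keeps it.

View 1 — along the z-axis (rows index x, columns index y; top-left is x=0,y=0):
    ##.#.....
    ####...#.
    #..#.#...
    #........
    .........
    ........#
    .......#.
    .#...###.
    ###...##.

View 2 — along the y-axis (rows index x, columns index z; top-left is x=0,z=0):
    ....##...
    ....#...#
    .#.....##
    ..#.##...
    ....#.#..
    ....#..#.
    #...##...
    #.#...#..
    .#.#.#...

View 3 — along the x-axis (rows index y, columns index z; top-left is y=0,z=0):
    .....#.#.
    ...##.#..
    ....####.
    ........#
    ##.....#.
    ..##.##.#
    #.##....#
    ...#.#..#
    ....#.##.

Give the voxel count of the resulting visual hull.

voxel count = 24

full grid |V| = 729
V1 z: intersect with XY mask (23 set) -- 207 left
V2 y: intersect with XZ mask (23 set) -- 60 left
V3 x: intersect with YZ mask (28 set) -- 24 left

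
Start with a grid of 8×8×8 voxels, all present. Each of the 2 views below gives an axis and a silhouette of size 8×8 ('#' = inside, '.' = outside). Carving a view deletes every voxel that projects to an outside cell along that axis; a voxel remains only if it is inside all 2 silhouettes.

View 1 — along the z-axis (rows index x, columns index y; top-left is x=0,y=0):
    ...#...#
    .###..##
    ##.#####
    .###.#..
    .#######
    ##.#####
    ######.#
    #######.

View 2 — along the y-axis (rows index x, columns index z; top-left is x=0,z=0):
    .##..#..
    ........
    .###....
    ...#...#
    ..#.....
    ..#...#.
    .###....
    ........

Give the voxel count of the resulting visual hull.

77 voxels

full grid |V| = 512
carve view 1 (along z, XY-mask fill 46/64): 368 voxels remain
carve view 2 (along y, XZ-mask fill 14/64): 77 voxels remain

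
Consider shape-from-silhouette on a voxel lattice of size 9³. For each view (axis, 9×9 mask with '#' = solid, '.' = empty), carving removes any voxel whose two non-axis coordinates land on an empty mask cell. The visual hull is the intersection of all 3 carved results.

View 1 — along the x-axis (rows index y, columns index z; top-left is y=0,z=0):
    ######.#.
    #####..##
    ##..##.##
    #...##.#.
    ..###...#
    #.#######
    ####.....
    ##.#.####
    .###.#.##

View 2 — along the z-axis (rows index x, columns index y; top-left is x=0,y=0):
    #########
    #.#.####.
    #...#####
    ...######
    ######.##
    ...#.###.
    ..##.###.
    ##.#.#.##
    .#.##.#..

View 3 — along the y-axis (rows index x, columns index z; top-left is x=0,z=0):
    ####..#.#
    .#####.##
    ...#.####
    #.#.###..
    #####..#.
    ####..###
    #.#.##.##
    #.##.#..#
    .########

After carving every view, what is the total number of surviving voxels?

before carving: 729 voxels (9×9×9)
after view 1 [x-axis, 53 of 81 cells solid] → remaining = 477
after view 2 [z-axis, 54 of 81 cells solid] → remaining = 317
after view 3 [y-axis, 55 of 81 cells solid] → remaining = 213

213 voxels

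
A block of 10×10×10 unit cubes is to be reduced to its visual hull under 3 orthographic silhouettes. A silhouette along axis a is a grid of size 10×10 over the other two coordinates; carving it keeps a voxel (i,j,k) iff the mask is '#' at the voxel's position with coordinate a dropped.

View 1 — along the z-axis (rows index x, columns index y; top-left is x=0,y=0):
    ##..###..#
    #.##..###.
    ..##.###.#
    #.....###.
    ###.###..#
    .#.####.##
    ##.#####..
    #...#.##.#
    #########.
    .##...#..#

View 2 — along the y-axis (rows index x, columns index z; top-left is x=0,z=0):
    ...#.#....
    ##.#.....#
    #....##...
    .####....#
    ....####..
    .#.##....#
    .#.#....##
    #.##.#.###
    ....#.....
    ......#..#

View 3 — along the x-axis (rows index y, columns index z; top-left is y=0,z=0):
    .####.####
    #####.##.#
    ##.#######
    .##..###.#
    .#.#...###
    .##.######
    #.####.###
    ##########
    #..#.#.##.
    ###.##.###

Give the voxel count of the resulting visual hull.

voxel count = 158

before carving: 1000 voxels (10×10×10)
[1] z-view keeps 61 columns → grid now 610
[2] y-view keeps 36 columns → grid now 210
[3] x-view keeps 75 columns → grid now 158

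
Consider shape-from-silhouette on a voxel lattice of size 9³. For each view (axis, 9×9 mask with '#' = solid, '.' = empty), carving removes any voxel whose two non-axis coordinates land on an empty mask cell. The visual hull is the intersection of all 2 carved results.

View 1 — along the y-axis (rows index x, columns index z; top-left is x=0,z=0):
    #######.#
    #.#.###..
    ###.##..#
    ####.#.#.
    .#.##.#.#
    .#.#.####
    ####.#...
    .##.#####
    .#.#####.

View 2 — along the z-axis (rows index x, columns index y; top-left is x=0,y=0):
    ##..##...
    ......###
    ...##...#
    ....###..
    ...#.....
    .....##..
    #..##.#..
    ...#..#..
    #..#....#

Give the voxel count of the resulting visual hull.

remaining voxels: 152

full grid |V| = 729
carve view 1 (along y, XZ-mask fill 54/81): 486 voxels remain
carve view 2 (along z, XY-mask fill 25/81): 152 voxels remain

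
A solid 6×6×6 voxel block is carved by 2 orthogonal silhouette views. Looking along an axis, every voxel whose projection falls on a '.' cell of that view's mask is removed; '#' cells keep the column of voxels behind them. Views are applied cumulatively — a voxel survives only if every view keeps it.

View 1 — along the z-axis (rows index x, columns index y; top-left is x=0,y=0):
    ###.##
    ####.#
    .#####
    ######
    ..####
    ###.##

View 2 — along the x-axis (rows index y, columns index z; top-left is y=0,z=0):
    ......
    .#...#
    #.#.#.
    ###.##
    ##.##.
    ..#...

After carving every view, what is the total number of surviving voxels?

start: 6×6×6 = 216 voxels
step 1: project along z, AND mask (30/36) → |grid| = 180
step 2: project along x, AND mask (15/36) → |grid| = 74

voxel count = 74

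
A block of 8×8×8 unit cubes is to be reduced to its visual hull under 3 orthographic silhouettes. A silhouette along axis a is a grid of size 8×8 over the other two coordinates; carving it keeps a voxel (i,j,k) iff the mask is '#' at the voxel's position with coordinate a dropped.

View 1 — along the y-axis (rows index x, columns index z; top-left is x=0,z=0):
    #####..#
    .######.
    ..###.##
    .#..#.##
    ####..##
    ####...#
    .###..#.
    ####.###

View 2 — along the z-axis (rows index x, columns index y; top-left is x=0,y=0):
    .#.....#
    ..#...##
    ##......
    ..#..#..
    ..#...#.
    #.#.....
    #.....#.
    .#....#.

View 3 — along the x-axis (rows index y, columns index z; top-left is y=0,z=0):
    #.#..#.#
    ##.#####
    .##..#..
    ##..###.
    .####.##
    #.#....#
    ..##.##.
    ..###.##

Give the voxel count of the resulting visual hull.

start: 8×8×8 = 512 voxels
after view 1 [y-axis, 43 of 64 cells solid] → remaining = 344
after view 2 [z-axis, 17 of 64 cells solid] → remaining = 92
after view 3 [x-axis, 37 of 64 cells solid] → remaining = 52

|visual hull| = 52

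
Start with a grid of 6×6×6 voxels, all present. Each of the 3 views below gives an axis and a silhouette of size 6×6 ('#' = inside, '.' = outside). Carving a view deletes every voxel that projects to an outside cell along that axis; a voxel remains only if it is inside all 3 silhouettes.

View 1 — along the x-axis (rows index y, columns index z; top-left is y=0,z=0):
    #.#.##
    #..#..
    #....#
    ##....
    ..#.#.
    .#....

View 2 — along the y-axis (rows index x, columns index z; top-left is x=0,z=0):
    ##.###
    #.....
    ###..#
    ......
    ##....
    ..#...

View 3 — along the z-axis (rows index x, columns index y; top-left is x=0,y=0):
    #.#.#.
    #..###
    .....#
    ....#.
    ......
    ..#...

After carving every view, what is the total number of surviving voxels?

voxel count = 9

start: 6×6×6 = 216 voxels
V1 x: intersect with YZ mask (13 set) -- 78 left
V2 y: intersect with XZ mask (13 set) -- 33 left
V3 z: intersect with XY mask (10 set) -- 9 left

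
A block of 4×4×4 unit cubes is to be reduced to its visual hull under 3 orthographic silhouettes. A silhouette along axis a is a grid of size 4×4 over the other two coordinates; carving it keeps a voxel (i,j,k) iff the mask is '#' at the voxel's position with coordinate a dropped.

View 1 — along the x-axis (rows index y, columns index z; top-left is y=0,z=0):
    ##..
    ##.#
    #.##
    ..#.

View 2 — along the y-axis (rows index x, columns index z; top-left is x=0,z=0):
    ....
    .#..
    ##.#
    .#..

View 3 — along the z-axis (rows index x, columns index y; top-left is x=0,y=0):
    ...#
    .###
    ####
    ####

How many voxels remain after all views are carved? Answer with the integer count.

before carving: 64 voxels (4×4×4)
carve view 1 (along x, YZ-mask fill 9/16): 36 voxels remain
carve view 2 (along y, XZ-mask fill 5/16): 11 voxels remain
carve view 3 (along z, XY-mask fill 12/16): 10 voxels remain

|visual hull| = 10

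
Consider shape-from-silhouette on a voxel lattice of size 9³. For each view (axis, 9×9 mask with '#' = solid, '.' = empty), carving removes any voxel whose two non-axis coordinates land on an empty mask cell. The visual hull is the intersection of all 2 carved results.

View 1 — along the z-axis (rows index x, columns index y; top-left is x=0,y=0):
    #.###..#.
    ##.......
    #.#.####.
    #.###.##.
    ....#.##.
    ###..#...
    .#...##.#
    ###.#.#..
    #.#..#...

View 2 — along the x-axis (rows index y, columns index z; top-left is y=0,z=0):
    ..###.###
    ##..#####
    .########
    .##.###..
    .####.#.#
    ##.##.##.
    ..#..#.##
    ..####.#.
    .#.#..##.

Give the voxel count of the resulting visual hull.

start: 9×9×9 = 729 voxels
  1. axis=2 (XY plane), |mask|=38  ⇒  voxels=342
  2. axis=0 (YZ plane), |mask|=51  ⇒  voxels=226

226 voxels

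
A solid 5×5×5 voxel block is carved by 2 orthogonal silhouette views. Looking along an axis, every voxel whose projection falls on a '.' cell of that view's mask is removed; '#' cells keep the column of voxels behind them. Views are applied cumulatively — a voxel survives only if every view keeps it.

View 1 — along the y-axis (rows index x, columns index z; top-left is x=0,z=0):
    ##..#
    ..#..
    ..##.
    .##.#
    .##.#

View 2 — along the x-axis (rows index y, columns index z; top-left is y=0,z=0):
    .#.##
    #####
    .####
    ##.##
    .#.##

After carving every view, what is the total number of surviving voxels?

initial block: 5^3 = 125
after view 1 [y-axis, 12 of 25 cells solid] → remaining = 60
after view 2 [x-axis, 19 of 25 cells solid] → remaining = 45

|visual hull| = 45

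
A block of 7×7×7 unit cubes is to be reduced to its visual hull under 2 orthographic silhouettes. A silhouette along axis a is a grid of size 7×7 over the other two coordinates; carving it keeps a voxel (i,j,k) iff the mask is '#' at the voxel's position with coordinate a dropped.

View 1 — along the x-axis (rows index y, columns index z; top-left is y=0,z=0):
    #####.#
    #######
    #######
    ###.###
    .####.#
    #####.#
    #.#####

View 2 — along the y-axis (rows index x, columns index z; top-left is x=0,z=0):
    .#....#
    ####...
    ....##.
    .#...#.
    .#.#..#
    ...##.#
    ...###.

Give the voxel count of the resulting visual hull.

start: 7×7×7 = 343 voxels
carve view 1 (along x, YZ-mask fill 43/49): 301 voxels remain
carve view 2 (along y, XZ-mask fill 19/49): 115 voxels remain

remaining voxels: 115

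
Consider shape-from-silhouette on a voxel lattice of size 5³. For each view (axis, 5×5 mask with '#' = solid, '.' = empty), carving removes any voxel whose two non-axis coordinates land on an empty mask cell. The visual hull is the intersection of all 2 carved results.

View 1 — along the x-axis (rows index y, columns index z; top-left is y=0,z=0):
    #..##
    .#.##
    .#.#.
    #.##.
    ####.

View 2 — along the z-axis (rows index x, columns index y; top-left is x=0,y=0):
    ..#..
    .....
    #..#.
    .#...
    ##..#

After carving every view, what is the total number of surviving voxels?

full grid |V| = 125
after view 1 [x-axis, 15 of 25 cells solid] → remaining = 75
after view 2 [z-axis, 7 of 25 cells solid] → remaining = 21

|visual hull| = 21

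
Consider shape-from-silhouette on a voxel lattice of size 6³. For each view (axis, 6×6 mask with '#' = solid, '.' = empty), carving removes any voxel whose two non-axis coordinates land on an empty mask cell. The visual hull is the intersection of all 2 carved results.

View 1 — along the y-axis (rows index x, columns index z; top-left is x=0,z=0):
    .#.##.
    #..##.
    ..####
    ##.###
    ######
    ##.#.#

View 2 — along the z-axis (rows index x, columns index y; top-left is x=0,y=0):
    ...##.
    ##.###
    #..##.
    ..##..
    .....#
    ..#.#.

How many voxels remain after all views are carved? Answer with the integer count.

initial block: 6^3 = 216
  1. axis=1 (XZ plane), |mask|=25  ⇒  voxels=150
  2. axis=2 (XY plane), |mask|=15  ⇒  voxels=57

57 voxels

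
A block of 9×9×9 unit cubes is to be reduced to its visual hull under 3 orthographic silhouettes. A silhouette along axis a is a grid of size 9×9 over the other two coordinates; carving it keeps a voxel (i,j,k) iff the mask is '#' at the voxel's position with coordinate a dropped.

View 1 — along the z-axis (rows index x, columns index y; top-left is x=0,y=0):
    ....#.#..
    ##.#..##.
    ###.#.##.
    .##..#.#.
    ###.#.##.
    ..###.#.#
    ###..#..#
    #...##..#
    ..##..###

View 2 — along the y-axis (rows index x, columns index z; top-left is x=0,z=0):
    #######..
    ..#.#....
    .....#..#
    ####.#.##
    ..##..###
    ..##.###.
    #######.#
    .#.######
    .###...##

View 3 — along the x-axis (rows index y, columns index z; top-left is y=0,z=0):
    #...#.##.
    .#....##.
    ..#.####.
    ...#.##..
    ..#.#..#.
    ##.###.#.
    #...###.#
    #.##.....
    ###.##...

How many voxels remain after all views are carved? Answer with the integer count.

|visual hull| = 91

start: 9×9×9 = 729 voxels
V1 z: intersect with XY mask (42 set) -- 378 left
V2 y: intersect with XZ mask (48 set) -- 212 left
V3 x: intersect with YZ mask (37 set) -- 91 left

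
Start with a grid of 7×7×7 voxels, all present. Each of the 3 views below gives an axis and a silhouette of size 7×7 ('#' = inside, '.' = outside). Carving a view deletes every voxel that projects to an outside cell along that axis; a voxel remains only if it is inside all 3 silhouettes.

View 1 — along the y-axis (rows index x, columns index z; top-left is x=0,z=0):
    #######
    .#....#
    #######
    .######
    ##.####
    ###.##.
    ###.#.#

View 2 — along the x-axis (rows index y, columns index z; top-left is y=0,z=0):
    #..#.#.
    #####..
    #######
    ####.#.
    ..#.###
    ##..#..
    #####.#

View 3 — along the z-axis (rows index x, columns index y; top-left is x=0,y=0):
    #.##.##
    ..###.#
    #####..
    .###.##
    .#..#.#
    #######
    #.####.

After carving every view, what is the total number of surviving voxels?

voxel count = 127

full grid |V| = 343
  1. axis=1 (XZ plane), |mask|=38  ⇒  voxels=266
  2. axis=0 (YZ plane), |mask|=33  ⇒  voxels=178
  3. axis=2 (XY plane), |mask|=34  ⇒  voxels=127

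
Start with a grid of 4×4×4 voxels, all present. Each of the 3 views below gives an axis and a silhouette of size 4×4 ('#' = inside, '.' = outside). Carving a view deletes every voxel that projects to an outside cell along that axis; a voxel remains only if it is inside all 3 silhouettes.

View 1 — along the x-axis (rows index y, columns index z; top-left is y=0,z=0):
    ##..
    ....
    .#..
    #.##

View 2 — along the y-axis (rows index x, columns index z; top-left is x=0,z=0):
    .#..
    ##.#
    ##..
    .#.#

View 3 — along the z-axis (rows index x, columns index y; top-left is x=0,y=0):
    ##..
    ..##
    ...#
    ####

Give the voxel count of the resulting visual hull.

remaining voxels: 8

full grid |V| = 64
[1] x-view keeps 6 columns → grid now 24
[2] y-view keeps 8 columns → grid now 14
[3] z-view keeps 9 columns → grid now 8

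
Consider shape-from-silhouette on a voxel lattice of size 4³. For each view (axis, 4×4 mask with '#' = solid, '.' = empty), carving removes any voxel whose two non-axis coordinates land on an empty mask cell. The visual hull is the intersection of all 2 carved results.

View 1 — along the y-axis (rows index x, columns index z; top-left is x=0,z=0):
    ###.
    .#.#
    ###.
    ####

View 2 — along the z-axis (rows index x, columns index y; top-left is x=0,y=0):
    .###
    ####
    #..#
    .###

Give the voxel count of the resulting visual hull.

remaining voxels: 35

start: 4×4×4 = 64 voxels
V1 y: intersect with XZ mask (12 set) -- 48 left
V2 z: intersect with XY mask (12 set) -- 35 left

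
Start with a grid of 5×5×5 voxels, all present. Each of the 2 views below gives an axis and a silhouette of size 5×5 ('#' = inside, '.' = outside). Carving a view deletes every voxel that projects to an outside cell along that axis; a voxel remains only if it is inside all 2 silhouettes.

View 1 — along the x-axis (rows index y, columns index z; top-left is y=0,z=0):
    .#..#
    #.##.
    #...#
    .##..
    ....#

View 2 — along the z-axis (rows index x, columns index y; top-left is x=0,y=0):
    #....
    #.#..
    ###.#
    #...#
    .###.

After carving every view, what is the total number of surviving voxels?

|visual hull| = 24

start: 5×5×5 = 125 voxels
carve view 1 (along x, YZ-mask fill 10/25): 50 voxels remain
carve view 2 (along z, XY-mask fill 12/25): 24 voxels remain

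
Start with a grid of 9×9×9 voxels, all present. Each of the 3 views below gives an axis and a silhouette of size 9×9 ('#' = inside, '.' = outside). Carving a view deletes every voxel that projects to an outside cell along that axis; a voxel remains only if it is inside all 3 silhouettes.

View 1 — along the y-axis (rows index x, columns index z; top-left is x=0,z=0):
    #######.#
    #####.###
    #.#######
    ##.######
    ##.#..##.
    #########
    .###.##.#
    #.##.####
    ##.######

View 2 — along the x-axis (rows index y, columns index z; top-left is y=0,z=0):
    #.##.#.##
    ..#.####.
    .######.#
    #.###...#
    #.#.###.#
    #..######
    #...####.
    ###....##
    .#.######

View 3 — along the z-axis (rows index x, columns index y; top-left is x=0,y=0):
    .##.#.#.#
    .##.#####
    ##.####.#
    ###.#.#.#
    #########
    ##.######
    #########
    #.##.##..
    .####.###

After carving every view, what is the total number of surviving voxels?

remaining voxels: 301

full grid |V| = 729
V1 y: intersect with XZ mask (67 set) -- 603 left
V2 x: intersect with YZ mask (53 set) -- 393 left
V3 z: intersect with XY mask (63 set) -- 301 left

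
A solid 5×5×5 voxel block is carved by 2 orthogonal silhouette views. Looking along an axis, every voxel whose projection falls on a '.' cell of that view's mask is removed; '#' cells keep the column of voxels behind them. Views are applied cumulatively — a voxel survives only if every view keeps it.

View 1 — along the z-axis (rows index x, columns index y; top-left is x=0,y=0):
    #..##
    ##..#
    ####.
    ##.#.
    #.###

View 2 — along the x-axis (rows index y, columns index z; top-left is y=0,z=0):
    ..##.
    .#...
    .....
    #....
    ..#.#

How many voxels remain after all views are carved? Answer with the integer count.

before carving: 125 voxels (5×5×5)
V1 z: intersect with XY mask (17 set) -- 85 left
V2 x: intersect with YZ mask (6 set) -- 23 left

23 voxels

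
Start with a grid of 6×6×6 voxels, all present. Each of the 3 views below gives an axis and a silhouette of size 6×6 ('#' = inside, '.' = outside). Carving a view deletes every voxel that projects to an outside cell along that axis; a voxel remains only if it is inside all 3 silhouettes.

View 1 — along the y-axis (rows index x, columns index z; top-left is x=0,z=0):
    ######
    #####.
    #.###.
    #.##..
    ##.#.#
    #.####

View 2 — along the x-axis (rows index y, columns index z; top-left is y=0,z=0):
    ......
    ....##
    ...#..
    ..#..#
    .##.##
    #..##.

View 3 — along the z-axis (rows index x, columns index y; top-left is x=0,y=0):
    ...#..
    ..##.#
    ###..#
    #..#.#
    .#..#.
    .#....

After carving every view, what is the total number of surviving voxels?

remaining voxels: 20

start: 6×6×6 = 216 voxels
  1. axis=1 (XZ plane), |mask|=27  ⇒  voxels=162
  2. axis=0 (YZ plane), |mask|=12  ⇒  voxels=52
  3. axis=2 (XY plane), |mask|=14  ⇒  voxels=20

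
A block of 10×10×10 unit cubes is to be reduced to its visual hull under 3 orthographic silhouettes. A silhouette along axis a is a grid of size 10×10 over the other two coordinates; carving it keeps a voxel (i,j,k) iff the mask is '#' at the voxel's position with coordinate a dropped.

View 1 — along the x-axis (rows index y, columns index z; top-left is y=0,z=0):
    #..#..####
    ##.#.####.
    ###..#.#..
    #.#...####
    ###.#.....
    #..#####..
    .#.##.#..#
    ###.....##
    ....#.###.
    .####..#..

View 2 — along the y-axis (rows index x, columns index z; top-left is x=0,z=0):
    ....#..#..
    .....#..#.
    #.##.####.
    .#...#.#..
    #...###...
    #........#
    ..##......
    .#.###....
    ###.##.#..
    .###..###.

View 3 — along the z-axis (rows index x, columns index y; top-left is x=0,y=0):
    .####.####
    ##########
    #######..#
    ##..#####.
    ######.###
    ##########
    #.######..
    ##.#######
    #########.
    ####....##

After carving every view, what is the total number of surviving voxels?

voxel count = 165

full grid |V| = 1000
  1. axis=0 (YZ plane), |mask|=53  ⇒  voxels=530
  2. axis=1 (XZ plane), |mask|=38  ⇒  voxels=202
  3. axis=2 (XY plane), |mask|=83  ⇒  voxels=165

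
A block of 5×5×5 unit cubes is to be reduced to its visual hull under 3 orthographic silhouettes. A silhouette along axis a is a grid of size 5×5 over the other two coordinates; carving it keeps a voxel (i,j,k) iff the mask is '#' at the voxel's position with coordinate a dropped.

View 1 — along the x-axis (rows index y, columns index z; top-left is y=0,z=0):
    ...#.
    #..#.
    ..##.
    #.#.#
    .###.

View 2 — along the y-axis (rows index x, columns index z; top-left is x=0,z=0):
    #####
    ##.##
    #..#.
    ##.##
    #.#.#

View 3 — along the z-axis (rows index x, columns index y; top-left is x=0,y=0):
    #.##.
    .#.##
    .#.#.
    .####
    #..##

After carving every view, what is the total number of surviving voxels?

start: 5×5×5 = 125 voxels
  1. axis=0 (YZ plane), |mask|=11  ⇒  voxels=55
  2. axis=1 (XZ plane), |mask|=18  ⇒  voxels=39
  3. axis=2 (XY plane), |mask|=15  ⇒  voxels=26

|visual hull| = 26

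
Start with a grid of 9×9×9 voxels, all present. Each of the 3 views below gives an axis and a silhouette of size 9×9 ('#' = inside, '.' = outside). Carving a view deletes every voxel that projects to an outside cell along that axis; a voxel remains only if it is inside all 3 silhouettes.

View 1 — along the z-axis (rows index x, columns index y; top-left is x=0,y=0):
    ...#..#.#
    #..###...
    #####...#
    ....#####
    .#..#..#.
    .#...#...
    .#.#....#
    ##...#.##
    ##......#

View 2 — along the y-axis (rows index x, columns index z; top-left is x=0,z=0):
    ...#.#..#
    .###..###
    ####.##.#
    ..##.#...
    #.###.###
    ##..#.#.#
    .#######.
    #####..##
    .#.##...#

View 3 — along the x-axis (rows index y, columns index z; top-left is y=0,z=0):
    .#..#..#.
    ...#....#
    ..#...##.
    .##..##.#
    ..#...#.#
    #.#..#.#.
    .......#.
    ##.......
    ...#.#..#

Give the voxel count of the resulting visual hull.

initial block: 9^3 = 729
V1 z: intersect with XY mask (34 set) -- 306 left
V2 y: intersect with XZ mask (49 set) -- 189 left
V3 x: intersect with YZ mask (26 set) -- 70 left

70 voxels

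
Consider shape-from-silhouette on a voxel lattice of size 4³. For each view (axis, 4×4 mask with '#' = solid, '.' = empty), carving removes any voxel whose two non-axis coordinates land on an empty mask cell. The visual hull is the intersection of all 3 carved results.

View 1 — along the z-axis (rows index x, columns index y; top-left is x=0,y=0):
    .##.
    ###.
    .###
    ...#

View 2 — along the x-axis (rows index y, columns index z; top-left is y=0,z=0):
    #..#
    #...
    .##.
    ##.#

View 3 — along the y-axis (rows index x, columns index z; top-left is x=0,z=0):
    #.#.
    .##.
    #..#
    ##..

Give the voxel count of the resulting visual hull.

remaining voxels: 9

full grid |V| = 64
step 1: project along z, AND mask (9/16) → |grid| = 36
step 2: project along x, AND mask (8/16) → |grid| = 17
step 3: project along y, AND mask (8/16) → |grid| = 9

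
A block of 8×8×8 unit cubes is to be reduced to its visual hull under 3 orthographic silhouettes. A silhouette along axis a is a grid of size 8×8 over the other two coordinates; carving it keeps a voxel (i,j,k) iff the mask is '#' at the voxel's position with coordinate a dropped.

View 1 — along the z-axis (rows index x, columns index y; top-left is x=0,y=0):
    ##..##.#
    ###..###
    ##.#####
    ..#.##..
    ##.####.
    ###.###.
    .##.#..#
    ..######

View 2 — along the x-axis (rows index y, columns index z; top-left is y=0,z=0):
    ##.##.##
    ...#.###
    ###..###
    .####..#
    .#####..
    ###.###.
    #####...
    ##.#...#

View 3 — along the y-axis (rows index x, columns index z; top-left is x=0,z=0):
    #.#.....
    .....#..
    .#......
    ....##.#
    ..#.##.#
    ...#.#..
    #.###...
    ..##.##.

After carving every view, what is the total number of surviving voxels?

voxel count = 65

initial block: 8^3 = 512
step 1: project along z, AND mask (43/64) → |grid| = 344
step 2: project along x, AND mask (41/64) → |grid| = 221
step 3: project along y, AND mask (21/64) → |grid| = 65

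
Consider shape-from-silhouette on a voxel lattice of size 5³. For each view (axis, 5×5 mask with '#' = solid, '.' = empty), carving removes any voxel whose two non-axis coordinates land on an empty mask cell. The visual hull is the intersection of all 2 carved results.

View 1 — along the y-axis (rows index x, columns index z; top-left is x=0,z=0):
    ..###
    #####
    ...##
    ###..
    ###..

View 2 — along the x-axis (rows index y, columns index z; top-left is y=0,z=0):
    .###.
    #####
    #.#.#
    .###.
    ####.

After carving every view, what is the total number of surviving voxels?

initial block: 5^3 = 125
carve view 1 (along y, XZ-mask fill 16/25): 80 voxels remain
carve view 2 (along x, YZ-mask fill 18/25): 59 voxels remain

remaining voxels: 59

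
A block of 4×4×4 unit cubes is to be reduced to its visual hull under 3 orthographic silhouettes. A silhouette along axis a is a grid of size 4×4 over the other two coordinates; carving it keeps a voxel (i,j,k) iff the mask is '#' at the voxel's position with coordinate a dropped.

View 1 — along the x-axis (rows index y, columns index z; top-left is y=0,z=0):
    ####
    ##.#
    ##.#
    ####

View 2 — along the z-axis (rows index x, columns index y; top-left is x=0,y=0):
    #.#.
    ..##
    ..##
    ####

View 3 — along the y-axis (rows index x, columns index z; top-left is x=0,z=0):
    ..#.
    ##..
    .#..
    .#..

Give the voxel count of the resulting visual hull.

initial block: 4^3 = 64
V1 x: intersect with YZ mask (14 set) -- 56 left
V2 z: intersect with XY mask (10 set) -- 35 left
V3 y: intersect with XZ mask (5 set) -- 11 left

11 voxels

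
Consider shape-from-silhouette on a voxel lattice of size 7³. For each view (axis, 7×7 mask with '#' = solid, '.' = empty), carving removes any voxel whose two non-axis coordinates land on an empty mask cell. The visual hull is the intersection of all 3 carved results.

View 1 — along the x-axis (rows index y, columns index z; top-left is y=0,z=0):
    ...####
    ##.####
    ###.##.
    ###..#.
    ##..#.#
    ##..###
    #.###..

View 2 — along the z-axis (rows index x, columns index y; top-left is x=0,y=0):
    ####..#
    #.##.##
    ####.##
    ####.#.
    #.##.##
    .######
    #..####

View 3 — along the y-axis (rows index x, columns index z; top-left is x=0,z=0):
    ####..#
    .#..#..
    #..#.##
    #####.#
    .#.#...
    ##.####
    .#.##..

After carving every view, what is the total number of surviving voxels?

remaining voxels: 96

start: 7×7×7 = 343 voxels
  1. axis=0 (YZ plane), |mask|=32  ⇒  voxels=224
  2. axis=2 (XY plane), |mask|=37  ⇒  voxels=168
  3. axis=1 (XZ plane), |mask|=28  ⇒  voxels=96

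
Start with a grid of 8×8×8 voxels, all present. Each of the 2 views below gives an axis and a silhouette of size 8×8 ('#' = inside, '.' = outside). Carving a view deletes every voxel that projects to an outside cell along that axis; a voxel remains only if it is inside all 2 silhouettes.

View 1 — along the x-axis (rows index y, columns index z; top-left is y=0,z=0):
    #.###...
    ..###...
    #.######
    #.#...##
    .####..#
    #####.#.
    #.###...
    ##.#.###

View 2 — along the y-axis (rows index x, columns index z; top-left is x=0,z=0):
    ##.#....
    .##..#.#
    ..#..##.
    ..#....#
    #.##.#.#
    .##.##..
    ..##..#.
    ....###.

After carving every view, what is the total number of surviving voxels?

full grid |V| = 512
carve view 1 (along x, YZ-mask fill 39/64): 312 voxels remain
carve view 2 (along y, XZ-mask fill 27/64): 130 voxels remain

|visual hull| = 130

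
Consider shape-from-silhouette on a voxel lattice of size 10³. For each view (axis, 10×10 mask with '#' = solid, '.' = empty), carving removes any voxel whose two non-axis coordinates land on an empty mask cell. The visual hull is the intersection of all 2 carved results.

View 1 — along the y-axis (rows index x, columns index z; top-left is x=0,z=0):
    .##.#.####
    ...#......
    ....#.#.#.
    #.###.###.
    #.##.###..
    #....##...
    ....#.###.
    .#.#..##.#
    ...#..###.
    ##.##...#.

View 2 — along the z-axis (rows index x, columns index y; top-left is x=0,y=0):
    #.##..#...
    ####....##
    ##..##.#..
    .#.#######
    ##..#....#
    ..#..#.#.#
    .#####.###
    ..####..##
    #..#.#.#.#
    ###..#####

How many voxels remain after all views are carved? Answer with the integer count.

remaining voxels: 263

full grid |V| = 1000
V1 y: intersect with XZ mask (45 set) -- 450 left
V2 z: intersect with XY mask (58 set) -- 263 left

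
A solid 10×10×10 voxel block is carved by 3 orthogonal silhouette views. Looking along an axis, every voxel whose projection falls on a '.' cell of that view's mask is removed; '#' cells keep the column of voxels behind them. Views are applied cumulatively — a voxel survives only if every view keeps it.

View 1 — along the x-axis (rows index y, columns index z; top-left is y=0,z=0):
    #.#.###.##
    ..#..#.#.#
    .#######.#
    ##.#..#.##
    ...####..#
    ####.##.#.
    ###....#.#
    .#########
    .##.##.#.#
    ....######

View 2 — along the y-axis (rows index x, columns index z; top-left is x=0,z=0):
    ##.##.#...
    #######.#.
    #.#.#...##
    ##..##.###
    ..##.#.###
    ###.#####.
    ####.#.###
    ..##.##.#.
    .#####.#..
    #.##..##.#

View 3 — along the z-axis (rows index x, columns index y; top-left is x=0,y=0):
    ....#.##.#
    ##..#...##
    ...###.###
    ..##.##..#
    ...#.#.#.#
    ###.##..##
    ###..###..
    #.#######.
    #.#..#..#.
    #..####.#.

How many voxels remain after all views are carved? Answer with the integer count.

full grid |V| = 1000
step 1: project along x, AND mask (63/100) → |grid| = 630
step 2: project along y, AND mask (64/100) → |grid| = 398
step 3: project along z, AND mask (55/100) → |grid| = 222

|visual hull| = 222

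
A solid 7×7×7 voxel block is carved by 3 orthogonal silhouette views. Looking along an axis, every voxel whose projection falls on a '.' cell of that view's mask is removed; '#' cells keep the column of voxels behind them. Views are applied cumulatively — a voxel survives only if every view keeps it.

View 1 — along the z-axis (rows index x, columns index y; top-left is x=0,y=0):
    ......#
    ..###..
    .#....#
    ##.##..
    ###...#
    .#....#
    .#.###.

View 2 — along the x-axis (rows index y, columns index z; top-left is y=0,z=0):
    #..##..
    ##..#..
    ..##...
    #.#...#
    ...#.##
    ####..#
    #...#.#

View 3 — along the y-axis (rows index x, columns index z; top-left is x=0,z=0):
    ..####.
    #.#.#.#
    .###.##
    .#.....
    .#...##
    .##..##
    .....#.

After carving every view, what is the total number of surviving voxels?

full grid |V| = 343
after view 1 [z-axis, 20 of 49 cells solid] → remaining = 140
after view 2 [x-axis, 22 of 49 cells solid] → remaining = 60
after view 3 [y-axis, 22 of 49 cells solid] → remaining = 14

voxel count = 14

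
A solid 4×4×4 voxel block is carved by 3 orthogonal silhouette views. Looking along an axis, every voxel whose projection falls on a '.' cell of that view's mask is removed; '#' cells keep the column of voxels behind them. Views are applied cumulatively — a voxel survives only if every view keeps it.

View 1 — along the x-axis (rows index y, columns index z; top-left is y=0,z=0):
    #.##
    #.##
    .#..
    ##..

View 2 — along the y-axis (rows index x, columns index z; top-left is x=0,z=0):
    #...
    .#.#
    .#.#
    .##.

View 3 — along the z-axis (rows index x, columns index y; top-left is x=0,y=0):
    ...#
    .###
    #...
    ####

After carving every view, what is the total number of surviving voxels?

remaining voxels: 9

start: 4×4×4 = 64 voxels
carve view 1 (along x, YZ-mask fill 9/16): 36 voxels remain
carve view 2 (along y, XZ-mask fill 7/16): 15 voxels remain
carve view 3 (along z, XY-mask fill 9/16): 9 voxels remain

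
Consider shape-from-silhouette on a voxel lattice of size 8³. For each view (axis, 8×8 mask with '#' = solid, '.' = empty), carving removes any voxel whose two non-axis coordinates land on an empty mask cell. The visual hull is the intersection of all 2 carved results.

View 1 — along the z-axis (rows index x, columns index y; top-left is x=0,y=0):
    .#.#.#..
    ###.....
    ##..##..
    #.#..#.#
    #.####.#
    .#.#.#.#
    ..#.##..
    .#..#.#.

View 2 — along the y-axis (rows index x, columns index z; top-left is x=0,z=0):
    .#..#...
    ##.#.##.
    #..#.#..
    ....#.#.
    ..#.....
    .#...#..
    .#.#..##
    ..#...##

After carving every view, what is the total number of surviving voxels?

76 voxels

initial block: 8^3 = 512
  1. axis=2 (XY plane), |mask|=30  ⇒  voxels=240
  2. axis=1 (XZ plane), |mask|=22  ⇒  voxels=76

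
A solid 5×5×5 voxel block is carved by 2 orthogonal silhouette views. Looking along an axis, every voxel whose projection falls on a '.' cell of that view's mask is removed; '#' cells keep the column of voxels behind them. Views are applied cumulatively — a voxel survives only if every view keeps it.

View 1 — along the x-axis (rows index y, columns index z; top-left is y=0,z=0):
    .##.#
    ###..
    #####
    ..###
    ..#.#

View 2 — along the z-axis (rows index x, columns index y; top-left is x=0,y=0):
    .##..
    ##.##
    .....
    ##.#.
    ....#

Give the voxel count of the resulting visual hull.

initial block: 5^3 = 125
V1 x: intersect with YZ mask (16 set) -- 80 left
V2 z: intersect with XY mask (10 set) -- 30 left

remaining voxels: 30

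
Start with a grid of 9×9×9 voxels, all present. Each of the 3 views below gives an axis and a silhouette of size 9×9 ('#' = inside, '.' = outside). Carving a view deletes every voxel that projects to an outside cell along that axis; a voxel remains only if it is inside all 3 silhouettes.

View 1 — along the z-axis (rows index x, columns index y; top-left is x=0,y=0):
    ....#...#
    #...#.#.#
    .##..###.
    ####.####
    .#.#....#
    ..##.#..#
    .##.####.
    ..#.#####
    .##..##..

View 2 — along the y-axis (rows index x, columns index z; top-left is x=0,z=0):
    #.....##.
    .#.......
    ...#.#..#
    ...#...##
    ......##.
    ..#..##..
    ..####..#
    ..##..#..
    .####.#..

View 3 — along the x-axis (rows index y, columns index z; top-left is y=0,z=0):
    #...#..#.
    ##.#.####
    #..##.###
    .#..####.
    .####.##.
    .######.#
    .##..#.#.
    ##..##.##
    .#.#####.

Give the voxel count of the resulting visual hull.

90 voxels

start: 9×9×9 = 729 voxels
step 1: project along z, AND mask (42/81) → |grid| = 378
step 2: project along y, AND mask (28/81) → |grid| = 135
step 3: project along x, AND mask (50/81) → |grid| = 90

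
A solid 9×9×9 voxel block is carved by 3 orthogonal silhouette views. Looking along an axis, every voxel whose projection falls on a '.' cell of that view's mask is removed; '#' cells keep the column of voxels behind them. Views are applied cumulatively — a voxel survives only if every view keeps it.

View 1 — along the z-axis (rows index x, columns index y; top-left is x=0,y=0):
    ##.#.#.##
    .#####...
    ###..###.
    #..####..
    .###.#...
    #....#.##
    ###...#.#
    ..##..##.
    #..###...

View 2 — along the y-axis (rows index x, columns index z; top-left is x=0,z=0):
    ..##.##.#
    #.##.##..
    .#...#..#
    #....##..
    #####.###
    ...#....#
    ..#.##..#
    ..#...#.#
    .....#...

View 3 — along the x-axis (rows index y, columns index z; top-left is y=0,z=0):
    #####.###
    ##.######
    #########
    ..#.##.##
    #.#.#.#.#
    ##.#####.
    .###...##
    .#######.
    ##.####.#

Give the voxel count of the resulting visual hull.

|visual hull| = 119

before carving: 729 voxels (9×9×9)
carve view 1 (along z, XY-mask fill 43/81): 387 voxels remain
carve view 2 (along y, XZ-mask fill 34/81): 164 voxels remain
carve view 3 (along x, YZ-mask fill 61/81): 119 voxels remain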